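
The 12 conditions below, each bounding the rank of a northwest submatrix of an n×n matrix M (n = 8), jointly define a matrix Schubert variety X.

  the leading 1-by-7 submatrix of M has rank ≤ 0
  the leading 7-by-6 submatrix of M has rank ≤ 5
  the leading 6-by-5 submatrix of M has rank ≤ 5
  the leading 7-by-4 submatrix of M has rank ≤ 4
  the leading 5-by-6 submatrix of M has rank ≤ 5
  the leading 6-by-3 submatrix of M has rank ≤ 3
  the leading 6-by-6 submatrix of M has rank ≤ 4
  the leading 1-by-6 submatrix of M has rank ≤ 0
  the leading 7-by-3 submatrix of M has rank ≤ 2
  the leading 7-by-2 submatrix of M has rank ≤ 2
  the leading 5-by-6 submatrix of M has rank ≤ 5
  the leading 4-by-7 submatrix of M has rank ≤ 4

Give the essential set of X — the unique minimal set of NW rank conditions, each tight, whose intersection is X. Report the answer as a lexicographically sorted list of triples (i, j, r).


Rank table r_w(8×8) implied by the 12 constraints:

  R[1]: 0, 0, 0, 0, 0, 0, 0, 1
  R[2]: 1, 1, 1, 1, 1, 1, 1, 2
  R[3]: 1, 2, 2, 2, 2, 2, 2, 3
  R[4]: 1, 2, 2, 3, 3, 3, 3, 4
  R[5]: 1, 2, 2, 3, 4, 4, 4, 5
  R[6]: 1, 2, 2, 3, 4, 4, 5, 6
  R[7]: 1, 2, 2, 3, 4, 5, 6, 7
  R[8]: 1, 2, 3, 4, 5, 6, 7, 8

the unique w with this rank table is (8, 1, 2, 4, 5, 7, 6, 3).

ℓ(w)=12; the 3 essential cells (i,j,r):

[(1, 7, 0), (6, 6, 4), (7, 3, 2)]


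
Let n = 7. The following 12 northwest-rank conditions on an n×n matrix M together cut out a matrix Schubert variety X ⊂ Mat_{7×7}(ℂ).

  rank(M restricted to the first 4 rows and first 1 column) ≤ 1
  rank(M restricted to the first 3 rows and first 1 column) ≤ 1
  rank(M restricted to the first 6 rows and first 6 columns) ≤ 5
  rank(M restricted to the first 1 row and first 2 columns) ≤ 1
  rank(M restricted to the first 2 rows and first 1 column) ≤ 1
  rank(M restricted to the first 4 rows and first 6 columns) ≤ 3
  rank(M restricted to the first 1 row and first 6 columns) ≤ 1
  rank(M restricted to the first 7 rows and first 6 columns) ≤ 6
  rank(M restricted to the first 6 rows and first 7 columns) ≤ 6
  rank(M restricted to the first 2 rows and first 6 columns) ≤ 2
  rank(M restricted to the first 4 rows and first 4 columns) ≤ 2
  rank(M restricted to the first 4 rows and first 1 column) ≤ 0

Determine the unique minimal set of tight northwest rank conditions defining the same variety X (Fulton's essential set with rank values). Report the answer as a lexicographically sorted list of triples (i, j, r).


Computing R[i][j] = min implied NW-rank bound (n=7, 12 conditions):

  0 1 1 1 1 1 1
  0 1 2 2 2 2 2
  0 1 2 2 3 3 3
  0 1 2 2 3 3 4
  1 2 3 3 4 4 5
  1 2 3 4 5 5 6
  1 2 3 4 5 6 7

the unique w with this rank table is (2, 3, 5, 7, 1, 4, 6).

|D(w)|=7, |Ess(w)|=3:

[(4, 1, 0), (4, 4, 2), (4, 6, 3)]


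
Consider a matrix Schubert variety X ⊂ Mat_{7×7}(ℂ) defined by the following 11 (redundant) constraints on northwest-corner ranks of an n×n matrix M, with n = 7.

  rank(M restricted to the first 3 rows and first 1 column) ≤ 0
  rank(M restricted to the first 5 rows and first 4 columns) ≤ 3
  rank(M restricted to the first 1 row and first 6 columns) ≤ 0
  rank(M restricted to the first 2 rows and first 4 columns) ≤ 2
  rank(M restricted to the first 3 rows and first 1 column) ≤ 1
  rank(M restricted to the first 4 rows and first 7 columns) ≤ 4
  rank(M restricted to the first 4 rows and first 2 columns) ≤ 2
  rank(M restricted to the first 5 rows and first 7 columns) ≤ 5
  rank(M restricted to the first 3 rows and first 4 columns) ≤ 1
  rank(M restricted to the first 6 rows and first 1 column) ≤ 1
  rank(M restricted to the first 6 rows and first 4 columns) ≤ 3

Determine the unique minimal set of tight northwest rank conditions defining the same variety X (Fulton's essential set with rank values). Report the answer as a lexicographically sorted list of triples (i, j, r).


The tightest implied rank at each (i,j), from the 11 conditions:

  R[1]: 0  0  0  0  0  0  1
  R[2]: 0  1  1  1  1  1  2
  R[3]: 0  1  1  1  2  2  3
  R[4]: 1  2  2  2  3  3  4
  R[5]: 1  2  3  3  4  4  5
  R[6]: 1  2  3  3  4  5  6
  R[7]: 1  2  3  4  5  6  7

reading off 1-entries of Δ²R: w = (7, 2, 5, 1, 3, 6, 4).

4 SE-corners of the 11-cell Rothe diagram give Ess(w):

[(1, 6, 0), (3, 1, 0), (3, 4, 1), (6, 4, 3)]


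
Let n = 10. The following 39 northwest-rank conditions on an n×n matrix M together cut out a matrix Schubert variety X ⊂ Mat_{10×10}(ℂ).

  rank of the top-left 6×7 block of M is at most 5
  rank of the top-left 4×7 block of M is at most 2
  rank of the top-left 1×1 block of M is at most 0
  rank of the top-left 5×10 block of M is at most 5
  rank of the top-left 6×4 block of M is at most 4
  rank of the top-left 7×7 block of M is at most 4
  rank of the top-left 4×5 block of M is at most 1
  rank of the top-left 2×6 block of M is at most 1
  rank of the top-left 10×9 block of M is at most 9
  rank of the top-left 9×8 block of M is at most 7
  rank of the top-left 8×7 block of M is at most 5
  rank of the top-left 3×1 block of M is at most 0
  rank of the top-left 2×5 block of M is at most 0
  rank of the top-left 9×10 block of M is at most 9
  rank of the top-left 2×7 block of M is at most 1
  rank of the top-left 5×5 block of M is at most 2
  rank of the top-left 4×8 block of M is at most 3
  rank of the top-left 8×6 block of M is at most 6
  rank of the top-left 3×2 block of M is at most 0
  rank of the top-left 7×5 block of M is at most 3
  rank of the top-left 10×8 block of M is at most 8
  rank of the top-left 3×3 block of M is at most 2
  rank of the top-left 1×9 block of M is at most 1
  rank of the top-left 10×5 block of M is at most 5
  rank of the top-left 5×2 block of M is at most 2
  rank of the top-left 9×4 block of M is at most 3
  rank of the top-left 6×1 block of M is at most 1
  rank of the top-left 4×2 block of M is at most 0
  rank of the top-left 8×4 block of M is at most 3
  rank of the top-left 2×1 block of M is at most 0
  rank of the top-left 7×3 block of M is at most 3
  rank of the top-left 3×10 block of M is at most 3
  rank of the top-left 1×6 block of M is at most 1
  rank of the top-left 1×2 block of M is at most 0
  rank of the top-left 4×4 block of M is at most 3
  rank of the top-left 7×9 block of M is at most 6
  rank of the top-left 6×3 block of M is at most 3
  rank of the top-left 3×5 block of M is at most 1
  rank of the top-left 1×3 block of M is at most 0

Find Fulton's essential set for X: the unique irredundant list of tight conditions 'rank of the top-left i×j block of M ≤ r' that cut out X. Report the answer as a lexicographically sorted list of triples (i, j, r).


Recovering R(i,j) via the rank-extension bound from the 39 conditions:

  0 | 0 | 0 | 0 | 0 | 1 | 1 | 1 | 1 | 1
  0 | 0 | 0 | 0 | 0 | 1 | 1 | 2 | 2 | 2
  0 | 0 | 1 | 1 | 1 | 2 | 2 | 3 | 3 | 3
  0 | 0 | 1 | 1 | 1 | 2 | 2 | 3 | 4 | 4
  1 | 1 | 2 | 2 | 2 | 3 | 3 | 4 | 5 | 5
  1 | 2 | 3 | 3 | 3 | 4 | 4 | 5 | 6 | 6
  1 | 2 | 3 | 3 | 3 | 4 | 4 | 5 | 6 | 7
  1 | 2 | 3 | 3 | 4 | 5 | 5 | 6 | 7 | 8
  1 | 2 | 3 | 3 | 4 | 5 | 6 | 7 | 8 | 9
  1 | 2 | 3 | 4 | 5 | 6 | 7 | 8 | 9 | 10

reading off 1-entries of Δ²R: w = (6, 8, 3, 9, 1, 2, 10, 5, 7, 4).

|D(w)|=23, |Ess(w)|=8:

[(2, 5, 0), (2, 7, 1), (4, 2, 0), (4, 5, 1), (4, 7, 2), (7, 5, 3), (7, 7, 4), (9, 4, 3)]


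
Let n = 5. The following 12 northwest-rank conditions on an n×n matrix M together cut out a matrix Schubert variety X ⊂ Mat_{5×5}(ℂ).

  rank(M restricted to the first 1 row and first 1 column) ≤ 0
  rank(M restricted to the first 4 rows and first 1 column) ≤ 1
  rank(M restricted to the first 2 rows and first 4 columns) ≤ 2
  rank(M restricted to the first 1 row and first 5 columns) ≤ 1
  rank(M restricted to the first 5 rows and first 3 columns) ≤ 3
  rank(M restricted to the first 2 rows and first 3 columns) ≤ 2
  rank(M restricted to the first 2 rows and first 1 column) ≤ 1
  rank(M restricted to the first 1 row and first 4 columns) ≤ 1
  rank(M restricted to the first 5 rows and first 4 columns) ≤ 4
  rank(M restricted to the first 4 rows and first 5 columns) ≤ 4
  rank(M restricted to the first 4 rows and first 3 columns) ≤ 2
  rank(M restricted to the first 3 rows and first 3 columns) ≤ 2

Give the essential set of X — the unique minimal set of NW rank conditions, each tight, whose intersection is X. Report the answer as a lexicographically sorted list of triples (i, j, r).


Rank table r_w(5×5) implied by the 12 constraints:

  i=1: 0, 1, 1, 1, 1
  i=2: 1, 2, 2, 2, 2
  i=3: 1, 2, 2, 3, 3
  i=4: 1, 2, 2, 3, 4
  i=5: 1, 2, 3, 4, 5

so w = (2, 1, 4, 5, 3).

Rothe diagram D(w) (3 cells), 2 SE-corners (essential conditions):

[(1, 1, 0), (4, 3, 2)]


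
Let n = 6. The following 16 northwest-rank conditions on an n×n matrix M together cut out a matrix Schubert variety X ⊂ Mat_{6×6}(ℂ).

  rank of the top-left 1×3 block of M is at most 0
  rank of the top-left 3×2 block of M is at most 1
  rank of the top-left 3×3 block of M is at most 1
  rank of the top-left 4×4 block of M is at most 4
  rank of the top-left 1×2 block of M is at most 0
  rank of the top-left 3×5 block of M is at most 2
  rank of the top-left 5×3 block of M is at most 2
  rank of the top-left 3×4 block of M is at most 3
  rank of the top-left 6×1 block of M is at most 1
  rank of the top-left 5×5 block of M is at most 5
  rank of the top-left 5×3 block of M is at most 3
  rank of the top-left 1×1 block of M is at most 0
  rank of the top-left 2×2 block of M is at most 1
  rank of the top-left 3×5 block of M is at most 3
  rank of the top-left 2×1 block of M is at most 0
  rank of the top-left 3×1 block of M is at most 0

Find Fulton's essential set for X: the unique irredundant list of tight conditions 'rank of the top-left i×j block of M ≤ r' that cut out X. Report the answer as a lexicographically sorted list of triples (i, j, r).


The tightest implied rank at each (i,j), from the 16 conditions:

  0 0 0 1 1 1
  0 1 1 2 2 2
  0 1 1 2 2 3
  1 2 2 3 3 4
  1 2 2 3 4 5
  1 2 3 4 5 6

giving w = (4, 2, 6, 1, 5, 3) via Δ²R.

ℓ(w)=8; the 5 essential cells (i,j,r):

[(1, 3, 0), (3, 1, 0), (3, 3, 1), (3, 5, 2), (5, 3, 2)]


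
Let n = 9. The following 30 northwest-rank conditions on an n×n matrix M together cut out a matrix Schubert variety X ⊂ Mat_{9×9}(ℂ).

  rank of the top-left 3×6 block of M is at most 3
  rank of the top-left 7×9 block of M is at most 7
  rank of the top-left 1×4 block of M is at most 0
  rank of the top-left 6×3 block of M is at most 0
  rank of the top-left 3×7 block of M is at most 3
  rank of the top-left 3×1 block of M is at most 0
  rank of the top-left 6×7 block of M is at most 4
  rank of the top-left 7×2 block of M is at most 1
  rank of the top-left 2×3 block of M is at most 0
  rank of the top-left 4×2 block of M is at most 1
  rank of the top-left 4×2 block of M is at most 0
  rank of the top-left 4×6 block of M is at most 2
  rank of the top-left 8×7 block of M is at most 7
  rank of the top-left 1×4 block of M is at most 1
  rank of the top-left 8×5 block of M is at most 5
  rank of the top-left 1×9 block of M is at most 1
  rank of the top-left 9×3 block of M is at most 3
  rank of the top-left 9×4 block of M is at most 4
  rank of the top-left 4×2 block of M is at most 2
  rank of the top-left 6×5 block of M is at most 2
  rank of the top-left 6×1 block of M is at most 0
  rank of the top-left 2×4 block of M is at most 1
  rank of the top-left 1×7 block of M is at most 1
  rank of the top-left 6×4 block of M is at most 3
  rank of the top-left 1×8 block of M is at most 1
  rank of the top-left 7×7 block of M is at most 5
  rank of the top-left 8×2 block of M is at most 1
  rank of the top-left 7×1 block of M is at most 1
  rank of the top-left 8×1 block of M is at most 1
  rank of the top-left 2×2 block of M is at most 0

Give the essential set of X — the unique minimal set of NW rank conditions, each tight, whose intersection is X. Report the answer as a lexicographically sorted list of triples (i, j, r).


Computing R[i][j] = min implied NW-rank bound (n=9, 30 conditions):

  0, 0, 0, 0, 1, 1, 1, 1, 1
  0, 0, 0, 1, 2, 2, 2, 2, 2
  0, 0, 0, 1, 2, 2, 3, 3, 3
  0, 0, 0, 1, 2, 2, 3, 4, 4
  0, 0, 0, 1, 2, 3, 4, 5, 5
  0, 0, 0, 1, 2, 3, 4, 5, 6
  1, 1, 1, 2, 3, 4, 5, 6, 7
  1, 1, 2, 3, 4, 5, 6, 7, 8
  1, 2, 3, 4, 5, 6, 7, 8, 9

so w = (5, 4, 7, 8, 6, 9, 1, 3, 2).

Fulton essential set (4 of the 22 Rothe cells):

[(1, 4, 0), (4, 6, 2), (6, 3, 0), (8, 2, 1)]


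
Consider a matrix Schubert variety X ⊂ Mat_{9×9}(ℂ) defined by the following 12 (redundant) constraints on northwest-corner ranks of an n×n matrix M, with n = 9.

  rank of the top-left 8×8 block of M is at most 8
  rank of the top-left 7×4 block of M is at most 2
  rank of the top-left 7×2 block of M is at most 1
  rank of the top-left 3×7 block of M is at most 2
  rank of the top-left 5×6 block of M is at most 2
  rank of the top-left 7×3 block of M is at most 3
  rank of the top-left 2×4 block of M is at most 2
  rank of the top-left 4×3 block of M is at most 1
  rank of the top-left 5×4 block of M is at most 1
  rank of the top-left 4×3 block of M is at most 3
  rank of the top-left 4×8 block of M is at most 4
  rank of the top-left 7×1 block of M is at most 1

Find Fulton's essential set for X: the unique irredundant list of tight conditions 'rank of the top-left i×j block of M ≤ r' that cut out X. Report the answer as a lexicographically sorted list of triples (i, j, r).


The tightest implied rank at each (i,j), from the 12 conditions:

  row 1: 1  1  1  1  1  1  1  1  1
  row 2: 1  1  1  1  2  2  2  2  2
  row 3: 1  1  1  1  2  2  2  3  3
  row 4: 1  1  1  1  2  2  3  4  4
  row 5: 1  1  1  1  2  2  3  4  5
  row 6: 1  1  2  2  3  3  4  5  6
  row 7: 1  1  2  2  3  4  5  6  7
  row 8: 1  2  3  3  4  5  6  7  8
  row 9: 1  2  3  4  5  6  7  8  9

second differences of R give the permutation w = (1, 5, 8, 7, 9, 3, 6, 2, 4).

D(w) has 19 cells with 5 SE-corners; essential set:

[(3, 7, 2), (5, 4, 1), (5, 6, 2), (7, 2, 1), (7, 4, 2)]


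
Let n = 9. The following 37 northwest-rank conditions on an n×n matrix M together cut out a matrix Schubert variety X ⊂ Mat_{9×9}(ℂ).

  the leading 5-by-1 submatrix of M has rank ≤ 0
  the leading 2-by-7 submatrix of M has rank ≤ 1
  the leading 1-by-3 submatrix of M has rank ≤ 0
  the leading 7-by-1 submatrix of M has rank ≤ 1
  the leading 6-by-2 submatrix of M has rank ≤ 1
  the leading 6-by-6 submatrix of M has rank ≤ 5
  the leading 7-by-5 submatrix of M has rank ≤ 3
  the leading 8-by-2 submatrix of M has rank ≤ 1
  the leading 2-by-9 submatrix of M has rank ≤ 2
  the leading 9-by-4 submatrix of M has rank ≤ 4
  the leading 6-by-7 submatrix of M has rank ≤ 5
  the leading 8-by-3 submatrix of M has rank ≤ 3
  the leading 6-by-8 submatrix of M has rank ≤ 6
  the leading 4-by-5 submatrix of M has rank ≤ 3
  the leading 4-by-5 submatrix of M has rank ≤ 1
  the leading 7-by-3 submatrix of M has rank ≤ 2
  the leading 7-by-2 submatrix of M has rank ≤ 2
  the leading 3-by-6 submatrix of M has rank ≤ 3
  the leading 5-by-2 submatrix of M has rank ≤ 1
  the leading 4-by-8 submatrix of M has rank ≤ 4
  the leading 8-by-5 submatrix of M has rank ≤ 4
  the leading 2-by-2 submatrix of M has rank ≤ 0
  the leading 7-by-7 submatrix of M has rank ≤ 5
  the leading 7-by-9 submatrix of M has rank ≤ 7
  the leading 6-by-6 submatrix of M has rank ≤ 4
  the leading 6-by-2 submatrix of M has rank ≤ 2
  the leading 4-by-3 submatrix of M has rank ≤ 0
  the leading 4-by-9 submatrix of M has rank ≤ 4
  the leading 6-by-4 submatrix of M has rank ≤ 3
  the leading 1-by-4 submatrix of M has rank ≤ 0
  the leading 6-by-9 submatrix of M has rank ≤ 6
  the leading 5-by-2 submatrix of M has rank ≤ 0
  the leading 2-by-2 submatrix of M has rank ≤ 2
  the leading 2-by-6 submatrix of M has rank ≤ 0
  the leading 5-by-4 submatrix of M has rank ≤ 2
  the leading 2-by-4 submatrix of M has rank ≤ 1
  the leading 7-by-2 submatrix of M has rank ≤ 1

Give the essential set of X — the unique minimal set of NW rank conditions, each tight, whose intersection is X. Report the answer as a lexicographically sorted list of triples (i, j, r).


Computing R[i][j] = min implied NW-rank bound (n=9, 37 conditions):

  row 1: 0  0  0  0  0  0  1  1  1
  row 2: 0  0  0  0  0  0  1  2  2
  row 3: 0  0  0  1  1  1  2  3  3
  row 4: 0  0  0  1  1  2  3  4  4
  row 5: 0  0  1  2  2  3  4  5  5
  row 6: 1  1  2  3  3  4  5  6  6
  row 7: 1  1  2  3  3  4  5  6  7
  row 8: 1  1  2  3  4  5  6  7  8
  row 9: 1  2  3  4  5  6  7  8  9

reading off 1-entries of Δ²R: w = (7, 8, 4, 6, 3, 1, 9, 5, 2).

|D(w)|=24, |Ess(w)|=6:

[(2, 6, 0), (4, 3, 0), (4, 5, 1), (5, 2, 0), (7, 5, 3), (8, 2, 1)]


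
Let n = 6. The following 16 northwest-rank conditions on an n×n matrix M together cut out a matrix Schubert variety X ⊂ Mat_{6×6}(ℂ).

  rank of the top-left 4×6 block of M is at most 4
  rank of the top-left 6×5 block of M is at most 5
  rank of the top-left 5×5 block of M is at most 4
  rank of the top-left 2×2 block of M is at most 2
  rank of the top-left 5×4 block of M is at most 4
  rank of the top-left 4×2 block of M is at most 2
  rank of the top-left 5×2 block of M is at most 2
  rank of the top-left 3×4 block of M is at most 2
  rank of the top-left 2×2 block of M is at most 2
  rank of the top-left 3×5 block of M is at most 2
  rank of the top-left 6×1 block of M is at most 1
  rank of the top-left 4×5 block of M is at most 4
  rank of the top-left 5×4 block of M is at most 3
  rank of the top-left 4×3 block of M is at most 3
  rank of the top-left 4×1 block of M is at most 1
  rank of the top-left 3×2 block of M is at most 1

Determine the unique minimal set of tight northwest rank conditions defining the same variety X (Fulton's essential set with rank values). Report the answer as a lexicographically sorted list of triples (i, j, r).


Propagating the 16 rank bounds to every northwest block:

  1 1 1 1 1 1
  1 1 2 2 2 2
  1 1 2 2 2 3
  1 2 3 3 3 4
  1 2 3 3 4 5
  1 2 3 4 5 6

giving w = (1, 3, 6, 2, 5, 4) via Δ²R.

Rothe diagram D(w) (5 cells), 3 SE-corners (essential conditions):

[(3, 2, 1), (3, 5, 2), (5, 4, 3)]


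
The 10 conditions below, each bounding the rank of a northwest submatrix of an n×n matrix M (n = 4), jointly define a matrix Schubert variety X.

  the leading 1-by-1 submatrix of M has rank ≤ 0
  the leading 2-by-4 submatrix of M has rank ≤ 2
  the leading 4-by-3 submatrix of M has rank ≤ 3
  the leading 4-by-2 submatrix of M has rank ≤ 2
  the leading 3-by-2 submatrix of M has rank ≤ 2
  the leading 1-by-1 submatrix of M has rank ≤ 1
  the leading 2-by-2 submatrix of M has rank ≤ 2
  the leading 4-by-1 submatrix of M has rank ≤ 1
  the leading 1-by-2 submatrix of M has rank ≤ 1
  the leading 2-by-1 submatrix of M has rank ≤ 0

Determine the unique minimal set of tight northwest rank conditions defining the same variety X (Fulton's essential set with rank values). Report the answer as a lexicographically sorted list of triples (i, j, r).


Recovering R(i,j) via the rank-extension bound from the 10 conditions:

  i=1: 0  1  1  1
  i=2: 0  1  2  2
  i=3: 1  2  3  3
  i=4: 1  2  3  4

so w = (2, 3, 1, 4).

1 SE-corner of the 2-cell Rothe diagram gives Ess(w):

[(2, 1, 0)]


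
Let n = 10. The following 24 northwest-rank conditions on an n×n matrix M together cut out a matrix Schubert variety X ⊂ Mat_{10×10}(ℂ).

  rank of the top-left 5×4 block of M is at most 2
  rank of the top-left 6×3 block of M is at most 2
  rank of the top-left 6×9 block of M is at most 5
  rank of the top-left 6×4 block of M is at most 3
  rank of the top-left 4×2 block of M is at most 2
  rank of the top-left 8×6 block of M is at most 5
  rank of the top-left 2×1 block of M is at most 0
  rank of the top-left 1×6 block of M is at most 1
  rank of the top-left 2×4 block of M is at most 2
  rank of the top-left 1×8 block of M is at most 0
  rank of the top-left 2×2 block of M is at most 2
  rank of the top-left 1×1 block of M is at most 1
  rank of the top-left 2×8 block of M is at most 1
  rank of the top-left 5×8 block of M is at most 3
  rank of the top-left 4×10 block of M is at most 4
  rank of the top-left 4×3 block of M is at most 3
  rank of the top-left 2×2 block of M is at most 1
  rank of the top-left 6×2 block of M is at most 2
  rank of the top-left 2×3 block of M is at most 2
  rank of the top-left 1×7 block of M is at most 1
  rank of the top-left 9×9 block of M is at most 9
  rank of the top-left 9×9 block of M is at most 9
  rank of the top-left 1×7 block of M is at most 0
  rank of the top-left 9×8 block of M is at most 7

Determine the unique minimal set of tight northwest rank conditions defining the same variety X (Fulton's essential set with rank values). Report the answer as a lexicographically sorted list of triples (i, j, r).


Propagating the 24 rank bounds to every northwest block:

  0  0  0  0  0  0  0  0  1  1
  0  1  1  1  1  1  1  1  2  2
  1  2  2  2  2  2  2  2  3  3
  1  2  2  2  3  3  3  3  4  4
  1  2  2  2  3  3  3  3  4  5
  1  2  2  3  4  4  4  4  5  6
  1  2  3  4  5  5  5  5  6  7
  1  2  3  4  5  5  6  6  7  8
  1  2  3  4  5  6  7  7  8  9
  1  2  3  4  5  6  7  8  9  10

reading off 1-entries of Δ²R: w = (9, 2, 1, 5, 10, 4, 3, 7, 6, 8).

|D(w)|=18, |Ess(w)|=6:

[(1, 8, 0), (2, 1, 0), (5, 4, 2), (5, 8, 3), (6, 3, 2), (8, 6, 5)]


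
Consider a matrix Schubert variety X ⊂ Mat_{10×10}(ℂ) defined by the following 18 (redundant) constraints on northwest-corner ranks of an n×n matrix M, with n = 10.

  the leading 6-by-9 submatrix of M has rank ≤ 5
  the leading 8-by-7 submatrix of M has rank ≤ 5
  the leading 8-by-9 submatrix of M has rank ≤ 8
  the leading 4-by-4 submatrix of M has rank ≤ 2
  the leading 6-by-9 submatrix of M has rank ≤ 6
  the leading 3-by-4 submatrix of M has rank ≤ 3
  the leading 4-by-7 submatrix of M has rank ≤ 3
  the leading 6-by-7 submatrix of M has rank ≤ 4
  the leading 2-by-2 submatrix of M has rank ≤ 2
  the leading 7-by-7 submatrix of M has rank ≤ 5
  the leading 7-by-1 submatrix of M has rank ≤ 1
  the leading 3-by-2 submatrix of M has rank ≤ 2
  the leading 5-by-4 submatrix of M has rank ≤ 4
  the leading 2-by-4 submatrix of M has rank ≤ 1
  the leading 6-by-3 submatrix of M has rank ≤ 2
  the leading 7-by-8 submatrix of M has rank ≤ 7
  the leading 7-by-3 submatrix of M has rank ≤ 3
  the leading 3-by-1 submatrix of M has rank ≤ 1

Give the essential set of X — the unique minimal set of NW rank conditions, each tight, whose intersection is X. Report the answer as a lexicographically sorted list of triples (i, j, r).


The tightest implied rank at each (i,j), from the 18 conditions:

  i=1: 1, 1, 1, 1, 1, 1, 1, 1, 1, 1
  i=2: 1, 1, 1, 1, 2, 2, 2, 2, 2, 2
  i=3: 1, 2, 2, 2, 3, 3, 3, 3, 3, 3
  i=4: 1, 2, 2, 2, 3, 3, 3, 4, 4, 4
  i=5: 1, 2, 2, 3, 4, 4, 4, 5, 5, 5
  i=6: 1, 2, 2, 3, 4, 4, 4, 5, 5, 6
  i=7: 1, 2, 3, 4, 5, 5, 5, 6, 6, 7
  i=8: 1, 2, 3, 4, 5, 5, 5, 6, 7, 8
  i=9: 1, 2, 3, 4, 5, 6, 6, 7, 8, 9
  i=10: 1, 2, 3, 4, 5, 6, 7, 8, 9, 10

the unique w with this rank table is (1, 5, 2, 8, 4, 10, 3, 9, 6, 7).

Rothe diagram D(w) (14 cells), 7 SE-corners (essential conditions):

[(2, 4, 1), (4, 4, 2), (4, 7, 3), (6, 3, 2), (6, 7, 4), (6, 9, 5), (8, 7, 5)]


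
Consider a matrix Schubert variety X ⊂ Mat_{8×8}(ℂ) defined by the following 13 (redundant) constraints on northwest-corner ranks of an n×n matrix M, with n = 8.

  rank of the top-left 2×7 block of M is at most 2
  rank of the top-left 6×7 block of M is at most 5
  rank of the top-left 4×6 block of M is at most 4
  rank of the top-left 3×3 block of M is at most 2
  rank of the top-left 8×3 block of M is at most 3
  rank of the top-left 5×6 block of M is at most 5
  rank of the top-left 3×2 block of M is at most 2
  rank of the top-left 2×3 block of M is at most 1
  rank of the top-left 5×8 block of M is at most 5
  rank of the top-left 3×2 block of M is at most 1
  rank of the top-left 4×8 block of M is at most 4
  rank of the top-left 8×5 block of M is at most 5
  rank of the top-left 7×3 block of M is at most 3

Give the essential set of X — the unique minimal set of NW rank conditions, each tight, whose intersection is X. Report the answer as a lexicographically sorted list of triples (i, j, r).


Reconstructing r_w from the 13 given conditions:

  R[1]: 1, 1, 1, 1, 1, 1, 1, 1
  R[2]: 1, 1, 1, 2, 2, 2, 2, 2
  R[3]: 1, 1, 2, 3, 3, 3, 3, 3
  R[4]: 1, 2, 3, 4, 4, 4, 4, 4
  R[5]: 1, 2, 3, 4, 5, 5, 5, 5
  R[6]: 1, 2, 3, 4, 5, 5, 5, 6
  R[7]: 1, 2, 3, 4, 5, 6, 6, 7
  R[8]: 1, 2, 3, 4, 5, 6, 7, 8

the unique w with this rank table is (1, 4, 3, 2, 5, 8, 6, 7).

Fulton essential set (3 of the 5 Rothe cells):

[(2, 3, 1), (3, 2, 1), (6, 7, 5)]


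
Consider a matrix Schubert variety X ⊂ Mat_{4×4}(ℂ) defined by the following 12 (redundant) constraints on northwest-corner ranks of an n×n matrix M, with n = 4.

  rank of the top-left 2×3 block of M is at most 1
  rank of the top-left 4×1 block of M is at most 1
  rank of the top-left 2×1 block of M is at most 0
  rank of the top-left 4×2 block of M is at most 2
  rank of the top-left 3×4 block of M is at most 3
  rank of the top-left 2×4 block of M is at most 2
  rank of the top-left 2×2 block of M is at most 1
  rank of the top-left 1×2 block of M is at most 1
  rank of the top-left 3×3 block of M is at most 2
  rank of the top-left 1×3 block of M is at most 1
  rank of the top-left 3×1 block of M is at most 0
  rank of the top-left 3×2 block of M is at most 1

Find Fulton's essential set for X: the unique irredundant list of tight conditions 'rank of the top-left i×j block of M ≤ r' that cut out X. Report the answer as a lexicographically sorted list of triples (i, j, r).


Computing R[i][j] = min implied NW-rank bound (n=4, 12 conditions):

  i=1: 0 | 1 | 1 | 1
  i=2: 0 | 1 | 1 | 2
  i=3: 0 | 1 | 2 | 3
  i=4: 1 | 2 | 3 | 4

hence w(1..4) = (2, 4, 3, 1).

|D(w)|=4, |Ess(w)|=2:

[(2, 3, 1), (3, 1, 0)]


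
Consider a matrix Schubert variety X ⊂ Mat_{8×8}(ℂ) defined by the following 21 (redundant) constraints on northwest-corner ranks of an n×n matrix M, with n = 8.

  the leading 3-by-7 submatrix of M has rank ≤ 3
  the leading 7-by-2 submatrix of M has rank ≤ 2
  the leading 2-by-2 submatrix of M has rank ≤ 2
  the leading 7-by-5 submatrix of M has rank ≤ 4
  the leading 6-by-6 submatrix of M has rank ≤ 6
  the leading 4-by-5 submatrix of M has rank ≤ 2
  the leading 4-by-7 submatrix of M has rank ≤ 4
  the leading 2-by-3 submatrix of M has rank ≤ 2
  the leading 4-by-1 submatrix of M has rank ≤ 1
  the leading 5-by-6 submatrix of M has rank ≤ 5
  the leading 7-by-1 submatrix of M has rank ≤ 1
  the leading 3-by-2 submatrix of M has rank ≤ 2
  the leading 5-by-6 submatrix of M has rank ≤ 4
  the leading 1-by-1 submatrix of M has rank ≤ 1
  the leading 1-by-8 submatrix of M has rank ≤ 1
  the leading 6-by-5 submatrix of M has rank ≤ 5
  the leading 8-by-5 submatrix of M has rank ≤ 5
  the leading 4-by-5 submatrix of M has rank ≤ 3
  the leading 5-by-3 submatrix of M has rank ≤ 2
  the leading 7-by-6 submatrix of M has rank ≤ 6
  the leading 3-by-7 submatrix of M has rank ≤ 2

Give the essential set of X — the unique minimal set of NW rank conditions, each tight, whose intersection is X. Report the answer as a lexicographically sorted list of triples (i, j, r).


Propagating the 21 rank bounds to every northwest block:

  1  1  1  1  1  1  1  1
  1  2  2  2  2  2  2  2
  1  2  2  2  2  2  2  3
  1  2  2  2  2  3  3  4
  1  2  2  3  3  4  4  5
  1  2  3  4  4  5  5  6
  1  2  3  4  4  5  6  7
  1  2  3  4  5  6  7  8

reading off 1-entries of Δ²R: w = (1, 2, 8, 6, 4, 3, 7, 5).

D(w) has 10 cells with 4 SE-corners; essential set:

[(3, 7, 2), (4, 5, 2), (5, 3, 2), (7, 5, 4)]


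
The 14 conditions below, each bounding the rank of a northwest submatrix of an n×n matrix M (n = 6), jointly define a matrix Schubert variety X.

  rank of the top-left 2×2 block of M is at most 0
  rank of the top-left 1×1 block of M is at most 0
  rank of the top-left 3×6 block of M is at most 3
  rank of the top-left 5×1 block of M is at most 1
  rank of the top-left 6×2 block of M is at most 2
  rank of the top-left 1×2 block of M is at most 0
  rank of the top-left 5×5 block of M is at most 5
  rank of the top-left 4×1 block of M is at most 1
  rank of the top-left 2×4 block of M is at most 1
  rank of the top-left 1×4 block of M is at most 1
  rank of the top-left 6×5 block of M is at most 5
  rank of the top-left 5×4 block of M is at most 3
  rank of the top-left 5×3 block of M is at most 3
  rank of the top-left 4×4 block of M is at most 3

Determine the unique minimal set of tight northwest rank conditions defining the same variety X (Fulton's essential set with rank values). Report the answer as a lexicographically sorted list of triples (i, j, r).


The tightest implied rank at each (i,j), from the 14 conditions:

  i=1: 0, 0, 1, 1, 1, 1
  i=2: 0, 0, 1, 1, 2, 2
  i=3: 1, 1, 2, 2, 3, 3
  i=4: 1, 2, 3, 3, 4, 4
  i=5: 1, 2, 3, 3, 4, 5
  i=6: 1, 2, 3, 4, 5, 6

second differences of R give the permutation w = (3, 5, 1, 2, 6, 4).

ℓ(w)=6; the 3 essential cells (i,j,r):

[(2, 2, 0), (2, 4, 1), (5, 4, 3)]


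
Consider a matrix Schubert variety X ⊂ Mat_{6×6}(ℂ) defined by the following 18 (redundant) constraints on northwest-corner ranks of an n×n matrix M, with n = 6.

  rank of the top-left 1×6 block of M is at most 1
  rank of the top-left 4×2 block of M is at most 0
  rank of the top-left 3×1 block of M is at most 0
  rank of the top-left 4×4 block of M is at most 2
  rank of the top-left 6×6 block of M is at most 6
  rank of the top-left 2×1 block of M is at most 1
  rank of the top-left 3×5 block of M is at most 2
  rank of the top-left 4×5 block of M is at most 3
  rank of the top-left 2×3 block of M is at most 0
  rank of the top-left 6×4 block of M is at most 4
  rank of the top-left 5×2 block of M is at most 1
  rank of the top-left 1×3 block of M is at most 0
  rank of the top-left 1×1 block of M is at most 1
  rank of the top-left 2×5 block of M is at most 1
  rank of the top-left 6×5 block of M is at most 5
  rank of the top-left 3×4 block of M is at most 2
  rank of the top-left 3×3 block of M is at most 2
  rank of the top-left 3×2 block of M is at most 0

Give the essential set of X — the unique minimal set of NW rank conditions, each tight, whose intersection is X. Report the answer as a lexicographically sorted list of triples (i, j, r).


The tightest implied rank at each (i,j), from the 18 conditions:

  R[1]: 0, 0, 0, 1, 1, 1
  R[2]: 0, 0, 0, 1, 1, 2
  R[3]: 0, 0, 1, 2, 2, 3
  R[4]: 0, 0, 1, 2, 3, 4
  R[5]: 1, 1, 2, 3, 4, 5
  R[6]: 1, 2, 3, 4, 5, 6

giving w = (4, 6, 3, 5, 1, 2) via Δ²R.

3 SE-corners of the 11-cell Rothe diagram give Ess(w):

[(2, 3, 0), (2, 5, 1), (4, 2, 0)]


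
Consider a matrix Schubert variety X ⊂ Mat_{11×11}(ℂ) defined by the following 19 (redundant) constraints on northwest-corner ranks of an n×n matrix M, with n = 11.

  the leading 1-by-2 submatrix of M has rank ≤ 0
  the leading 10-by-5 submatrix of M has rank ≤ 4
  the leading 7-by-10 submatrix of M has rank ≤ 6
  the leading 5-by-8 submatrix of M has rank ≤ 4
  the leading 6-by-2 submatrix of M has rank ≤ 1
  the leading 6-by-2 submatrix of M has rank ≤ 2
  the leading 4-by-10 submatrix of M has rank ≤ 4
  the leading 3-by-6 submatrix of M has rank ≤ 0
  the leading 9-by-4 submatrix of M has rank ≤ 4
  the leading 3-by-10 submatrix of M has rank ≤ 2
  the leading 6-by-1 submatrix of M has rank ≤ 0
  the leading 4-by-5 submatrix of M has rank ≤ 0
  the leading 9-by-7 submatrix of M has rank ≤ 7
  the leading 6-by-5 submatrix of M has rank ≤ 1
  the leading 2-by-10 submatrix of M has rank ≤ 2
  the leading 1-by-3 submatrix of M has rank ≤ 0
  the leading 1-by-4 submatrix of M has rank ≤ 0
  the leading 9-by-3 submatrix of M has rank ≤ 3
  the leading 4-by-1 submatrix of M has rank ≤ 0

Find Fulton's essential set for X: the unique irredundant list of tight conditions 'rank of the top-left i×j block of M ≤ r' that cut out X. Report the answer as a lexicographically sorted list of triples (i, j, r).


Propagating the 19 rank bounds to every northwest block:

  row 1: 0 0 0 0 0 0 1 1 1 1 1
  row 2: 0 0 0 0 0 0 1 2 2 2 2
  row 3: 0 0 0 0 0 0 1 2 2 2 3
  row 4: 0 0 0 0 0 1 2 3 3 3 4
  row 5: 0 1 1 1 1 2 3 4 4 4 5
  row 6: 0 1 1 1 1 2 3 4 5 5 6
  row 7: 1 2 2 2 2 3 4 5 6 6 7
  row 8: 1 2 3 3 3 4 5 6 7 7 8
  row 9: 1 2 3 4 4 5 6 7 8 8 9
  row 10: 1 2 3 4 4 5 6 7 8 9 10
  row 11: 1 2 3 4 5 6 7 8 9 10 11

the unique w with this rank table is (7, 8, 11, 6, 2, 9, 1, 3, 4, 10, 5).

Rothe diagram D(w) (31 cells), 6 SE-corners (essential conditions):

[(3, 6, 0), (3, 10, 2), (4, 5, 0), (6, 1, 0), (6, 5, 1), (10, 5, 4)]


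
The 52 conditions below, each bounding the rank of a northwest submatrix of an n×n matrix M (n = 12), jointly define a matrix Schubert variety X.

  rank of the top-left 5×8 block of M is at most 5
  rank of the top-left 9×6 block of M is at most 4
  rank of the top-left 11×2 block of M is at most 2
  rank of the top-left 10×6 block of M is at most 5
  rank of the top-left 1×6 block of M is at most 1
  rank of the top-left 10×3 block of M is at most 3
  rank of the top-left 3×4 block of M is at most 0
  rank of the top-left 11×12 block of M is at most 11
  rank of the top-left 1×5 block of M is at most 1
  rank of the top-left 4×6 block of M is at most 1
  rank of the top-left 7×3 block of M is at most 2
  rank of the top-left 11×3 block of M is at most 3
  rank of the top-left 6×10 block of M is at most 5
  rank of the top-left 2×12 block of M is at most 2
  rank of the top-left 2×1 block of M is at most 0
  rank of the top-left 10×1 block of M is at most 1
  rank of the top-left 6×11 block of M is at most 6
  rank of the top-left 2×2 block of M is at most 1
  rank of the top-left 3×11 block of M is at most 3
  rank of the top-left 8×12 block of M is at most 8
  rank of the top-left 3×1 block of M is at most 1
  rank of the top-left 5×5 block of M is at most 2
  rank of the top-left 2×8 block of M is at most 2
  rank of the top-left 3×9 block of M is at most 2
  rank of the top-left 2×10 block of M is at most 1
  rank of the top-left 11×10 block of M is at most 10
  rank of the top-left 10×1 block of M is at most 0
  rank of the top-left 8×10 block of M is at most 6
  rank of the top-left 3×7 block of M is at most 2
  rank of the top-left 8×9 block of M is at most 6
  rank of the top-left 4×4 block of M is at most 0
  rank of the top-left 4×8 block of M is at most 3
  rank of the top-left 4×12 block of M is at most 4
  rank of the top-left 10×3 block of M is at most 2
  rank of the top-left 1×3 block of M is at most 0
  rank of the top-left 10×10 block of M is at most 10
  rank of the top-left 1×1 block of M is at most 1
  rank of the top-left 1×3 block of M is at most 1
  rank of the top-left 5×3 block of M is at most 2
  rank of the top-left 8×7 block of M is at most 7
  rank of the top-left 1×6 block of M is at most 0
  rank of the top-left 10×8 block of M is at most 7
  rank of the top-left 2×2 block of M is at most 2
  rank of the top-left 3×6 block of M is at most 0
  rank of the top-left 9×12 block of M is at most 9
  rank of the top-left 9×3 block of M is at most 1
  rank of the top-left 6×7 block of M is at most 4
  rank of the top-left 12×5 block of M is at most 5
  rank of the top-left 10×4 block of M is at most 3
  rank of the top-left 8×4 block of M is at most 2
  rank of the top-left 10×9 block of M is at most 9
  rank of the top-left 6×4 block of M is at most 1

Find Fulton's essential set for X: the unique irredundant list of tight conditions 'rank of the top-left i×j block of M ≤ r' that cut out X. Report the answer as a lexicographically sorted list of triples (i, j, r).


Recovering R(i,j) via the rank-extension bound from the 52 conditions:

  0  0  0  0  0  0  1  1  1  1  1  1
  0  0  0  0  0  0  1  1  1  1  2  2
  0  0  0  0  0  0  1  2  2  2  3  3
  0  0  0  0  1  1  2  3  3  3  4  4
  0  1  1  1  2  2  3  4  4  4  5  5
  0  1  1  1  2  3  4  5  5  5  6  6
  0  1  1  2  3  4  5  6  6  6  7  7
  0  1  1  2  3  4  5  6  6  6  7  8
  0  1  1  2  3  4  5  6  7  7  8  9
  0  1  2  3  4  5  6  7  8  8  9  10
  1  2  3  4  5  6  7  8  9  9  10  11
  1  2  3  4  5  6  7  8  9  10  11  12

second differences of R give the permutation w = (7, 11, 8, 5, 2, 6, 4, 12, 9, 3, 1, 10).

|D(w)|=38, |Ess(w)|=7:

[(2, 10, 1), (3, 6, 0), (4, 4, 0), (6, 4, 1), (8, 10, 6), (9, 3, 1), (10, 1, 0)]


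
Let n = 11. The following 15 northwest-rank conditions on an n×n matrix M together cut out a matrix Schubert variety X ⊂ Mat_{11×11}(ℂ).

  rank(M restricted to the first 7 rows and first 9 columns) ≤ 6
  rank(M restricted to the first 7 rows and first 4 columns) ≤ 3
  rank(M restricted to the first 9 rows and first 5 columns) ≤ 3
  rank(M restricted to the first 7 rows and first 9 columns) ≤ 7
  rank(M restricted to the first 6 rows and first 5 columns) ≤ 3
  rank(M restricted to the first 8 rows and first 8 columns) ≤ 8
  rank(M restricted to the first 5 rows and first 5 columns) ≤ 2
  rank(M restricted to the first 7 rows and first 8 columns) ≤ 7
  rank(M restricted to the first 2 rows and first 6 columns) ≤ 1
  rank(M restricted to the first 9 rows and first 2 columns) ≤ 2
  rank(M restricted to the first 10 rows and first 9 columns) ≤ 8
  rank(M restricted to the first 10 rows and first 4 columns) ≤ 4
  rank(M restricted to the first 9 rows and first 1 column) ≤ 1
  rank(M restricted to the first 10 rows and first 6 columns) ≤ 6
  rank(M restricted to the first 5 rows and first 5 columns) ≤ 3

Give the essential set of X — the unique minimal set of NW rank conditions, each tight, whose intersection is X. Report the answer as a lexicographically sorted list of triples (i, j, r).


Reconstructing r_w from the 15 given conditions:

  1, 1, 1, 1, 1, 1, 1, 1, 1, 1, 1
  1, 1, 1, 1, 1, 1, 2, 2, 2, 2, 2
  1, 2, 2, 2, 2, 2, 3, 3, 3, 3, 3
  1, 2, 2, 2, 2, 3, 4, 4, 4, 4, 4
  1, 2, 2, 2, 2, 3, 4, 5, 5, 5, 5
  1, 2, 3, 3, 3, 4, 5, 6, 6, 6, 6
  1, 2, 3, 3, 3, 4, 5, 6, 6, 7, 7
  1, 2, 3, 3, 3, 4, 5, 6, 7, 8, 8
  1, 2, 3, 3, 3, 4, 5, 6, 7, 8, 9
  1, 2, 3, 4, 4, 5, 6, 7, 8, 9, 10
  1, 2, 3, 4, 5, 6, 7, 8, 9, 10, 11

hence w(1..11) = (1, 7, 2, 6, 8, 3, 10, 9, 11, 4, 5).

|D(w)|=18, |Ess(w)|=4:

[(2, 6, 1), (5, 5, 2), (7, 9, 6), (9, 5, 3)]


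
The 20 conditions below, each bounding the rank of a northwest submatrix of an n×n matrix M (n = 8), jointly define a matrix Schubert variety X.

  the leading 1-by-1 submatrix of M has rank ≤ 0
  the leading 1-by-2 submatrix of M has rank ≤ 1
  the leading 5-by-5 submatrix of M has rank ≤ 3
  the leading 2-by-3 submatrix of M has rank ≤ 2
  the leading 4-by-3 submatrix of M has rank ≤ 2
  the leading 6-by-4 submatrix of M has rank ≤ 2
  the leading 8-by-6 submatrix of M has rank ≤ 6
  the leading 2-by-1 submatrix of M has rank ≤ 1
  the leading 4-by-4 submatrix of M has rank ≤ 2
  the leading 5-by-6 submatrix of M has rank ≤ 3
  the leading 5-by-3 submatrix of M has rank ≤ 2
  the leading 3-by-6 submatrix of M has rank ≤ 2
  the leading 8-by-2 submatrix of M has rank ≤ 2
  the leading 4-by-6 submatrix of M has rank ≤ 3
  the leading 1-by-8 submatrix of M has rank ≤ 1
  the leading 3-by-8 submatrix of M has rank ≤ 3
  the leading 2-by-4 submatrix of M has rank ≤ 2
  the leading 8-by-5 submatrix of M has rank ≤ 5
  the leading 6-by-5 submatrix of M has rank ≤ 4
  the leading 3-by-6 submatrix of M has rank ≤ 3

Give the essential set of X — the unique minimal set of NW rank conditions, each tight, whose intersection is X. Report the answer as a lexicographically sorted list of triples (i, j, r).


Recovering R(i,j) via the rank-extension bound from the 20 conditions:

  0 1 1 1 1 1 1 1
  1 2 2 2 2 2 2 2
  1 2 2 2 2 2 3 3
  1 2 2 2 3 3 4 4
  1 2 2 2 3 3 4 5
  1 2 2 2 3 4 5 6
  1 2 3 3 4 5 6 7
  1 2 3 4 5 6 7 8

giving w = (2, 1, 7, 5, 8, 6, 3, 4) via Δ²R.

Fulton essential set (4 of the 12 Rothe cells):

[(1, 1, 0), (3, 6, 2), (5, 6, 3), (6, 4, 2)]
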